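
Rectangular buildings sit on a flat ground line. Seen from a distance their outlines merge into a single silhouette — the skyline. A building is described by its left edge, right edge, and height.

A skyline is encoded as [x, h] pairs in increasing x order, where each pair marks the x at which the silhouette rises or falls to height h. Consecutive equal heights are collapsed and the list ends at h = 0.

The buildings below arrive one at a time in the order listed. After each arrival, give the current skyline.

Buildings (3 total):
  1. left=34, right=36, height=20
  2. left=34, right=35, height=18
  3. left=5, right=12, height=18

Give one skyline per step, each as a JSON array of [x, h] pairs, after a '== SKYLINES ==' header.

== SKYLINES ==
[[34,20],[36,0]]
[[34,20],[36,0]]
[[5,18],[12,0],[34,20],[36,0]]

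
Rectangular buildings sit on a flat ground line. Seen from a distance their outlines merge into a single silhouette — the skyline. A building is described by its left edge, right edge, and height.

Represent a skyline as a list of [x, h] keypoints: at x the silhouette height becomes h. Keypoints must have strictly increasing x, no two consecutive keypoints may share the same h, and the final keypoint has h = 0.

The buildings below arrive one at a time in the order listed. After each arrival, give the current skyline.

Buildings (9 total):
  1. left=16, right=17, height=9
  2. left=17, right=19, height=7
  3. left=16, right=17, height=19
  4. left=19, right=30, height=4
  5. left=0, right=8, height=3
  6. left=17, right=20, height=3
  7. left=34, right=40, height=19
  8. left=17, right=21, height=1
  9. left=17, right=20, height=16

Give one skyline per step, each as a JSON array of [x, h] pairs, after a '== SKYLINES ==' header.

== SKYLINES ==
[[16,9],[17,0]]
[[16,9],[17,7],[19,0]]
[[16,19],[17,7],[19,0]]
[[16,19],[17,7],[19,4],[30,0]]
[[0,3],[8,0],[16,19],[17,7],[19,4],[30,0]]
[[0,3],[8,0],[16,19],[17,7],[19,4],[30,0]]
[[0,3],[8,0],[16,19],[17,7],[19,4],[30,0],[34,19],[40,0]]
[[0,3],[8,0],[16,19],[17,7],[19,4],[30,0],[34,19],[40,0]]
[[0,3],[8,0],[16,19],[17,16],[20,4],[30,0],[34,19],[40,0]]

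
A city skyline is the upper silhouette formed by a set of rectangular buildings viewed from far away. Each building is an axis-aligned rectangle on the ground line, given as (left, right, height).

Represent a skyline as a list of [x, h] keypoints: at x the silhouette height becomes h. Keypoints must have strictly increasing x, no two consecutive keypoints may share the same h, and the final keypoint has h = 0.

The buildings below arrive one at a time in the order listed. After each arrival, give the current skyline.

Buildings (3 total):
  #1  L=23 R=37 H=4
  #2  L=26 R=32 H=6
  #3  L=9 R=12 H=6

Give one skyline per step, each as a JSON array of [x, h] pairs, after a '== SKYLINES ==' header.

== SKYLINES ==
[[23,4],[37,0]]
[[23,4],[26,6],[32,4],[37,0]]
[[9,6],[12,0],[23,4],[26,6],[32,4],[37,0]]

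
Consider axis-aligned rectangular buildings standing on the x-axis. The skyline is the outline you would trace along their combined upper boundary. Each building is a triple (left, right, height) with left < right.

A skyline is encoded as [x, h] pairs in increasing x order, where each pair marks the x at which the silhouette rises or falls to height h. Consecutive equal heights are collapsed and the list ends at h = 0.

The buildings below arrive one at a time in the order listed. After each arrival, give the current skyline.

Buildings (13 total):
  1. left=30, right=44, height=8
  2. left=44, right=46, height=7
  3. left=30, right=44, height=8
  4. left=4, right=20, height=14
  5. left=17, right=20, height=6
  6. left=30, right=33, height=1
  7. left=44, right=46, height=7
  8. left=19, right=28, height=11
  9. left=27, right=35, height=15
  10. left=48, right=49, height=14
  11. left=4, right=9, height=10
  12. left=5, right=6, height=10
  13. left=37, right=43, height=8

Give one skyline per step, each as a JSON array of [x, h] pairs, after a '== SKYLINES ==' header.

== SKYLINES ==
[[30,8],[44,0]]
[[30,8],[44,7],[46,0]]
[[30,8],[44,7],[46,0]]
[[4,14],[20,0],[30,8],[44,7],[46,0]]
[[4,14],[20,0],[30,8],[44,7],[46,0]]
[[4,14],[20,0],[30,8],[44,7],[46,0]]
[[4,14],[20,0],[30,8],[44,7],[46,0]]
[[4,14],[20,11],[28,0],[30,8],[44,7],[46,0]]
[[4,14],[20,11],[27,15],[35,8],[44,7],[46,0]]
[[4,14],[20,11],[27,15],[35,8],[44,7],[46,0],[48,14],[49,0]]
[[4,14],[20,11],[27,15],[35,8],[44,7],[46,0],[48,14],[49,0]]
[[4,14],[20,11],[27,15],[35,8],[44,7],[46,0],[48,14],[49,0]]
[[4,14],[20,11],[27,15],[35,8],[44,7],[46,0],[48,14],[49,0]]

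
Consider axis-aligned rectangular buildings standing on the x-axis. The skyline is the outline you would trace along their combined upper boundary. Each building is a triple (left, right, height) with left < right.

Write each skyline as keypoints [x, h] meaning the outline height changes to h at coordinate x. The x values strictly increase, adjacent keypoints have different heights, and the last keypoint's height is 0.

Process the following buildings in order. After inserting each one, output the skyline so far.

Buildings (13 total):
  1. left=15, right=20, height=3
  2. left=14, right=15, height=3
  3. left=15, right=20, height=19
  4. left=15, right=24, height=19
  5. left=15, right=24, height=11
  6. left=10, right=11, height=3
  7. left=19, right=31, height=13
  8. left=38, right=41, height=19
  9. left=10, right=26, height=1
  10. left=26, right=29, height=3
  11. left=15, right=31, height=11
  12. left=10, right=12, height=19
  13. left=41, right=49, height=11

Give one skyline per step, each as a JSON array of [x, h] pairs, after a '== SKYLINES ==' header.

== SKYLINES ==
[[15,3],[20,0]]
[[14,3],[20,0]]
[[14,3],[15,19],[20,0]]
[[14,3],[15,19],[24,0]]
[[14,3],[15,19],[24,0]]
[[10,3],[11,0],[14,3],[15,19],[24,0]]
[[10,3],[11,0],[14,3],[15,19],[24,13],[31,0]]
[[10,3],[11,0],[14,3],[15,19],[24,13],[31,0],[38,19],[41,0]]
[[10,3],[11,1],[14,3],[15,19],[24,13],[31,0],[38,19],[41,0]]
[[10,3],[11,1],[14,3],[15,19],[24,13],[31,0],[38,19],[41,0]]
[[10,3],[11,1],[14,3],[15,19],[24,13],[31,0],[38,19],[41,0]]
[[10,19],[12,1],[14,3],[15,19],[24,13],[31,0],[38,19],[41,0]]
[[10,19],[12,1],[14,3],[15,19],[24,13],[31,0],[38,19],[41,11],[49,0]]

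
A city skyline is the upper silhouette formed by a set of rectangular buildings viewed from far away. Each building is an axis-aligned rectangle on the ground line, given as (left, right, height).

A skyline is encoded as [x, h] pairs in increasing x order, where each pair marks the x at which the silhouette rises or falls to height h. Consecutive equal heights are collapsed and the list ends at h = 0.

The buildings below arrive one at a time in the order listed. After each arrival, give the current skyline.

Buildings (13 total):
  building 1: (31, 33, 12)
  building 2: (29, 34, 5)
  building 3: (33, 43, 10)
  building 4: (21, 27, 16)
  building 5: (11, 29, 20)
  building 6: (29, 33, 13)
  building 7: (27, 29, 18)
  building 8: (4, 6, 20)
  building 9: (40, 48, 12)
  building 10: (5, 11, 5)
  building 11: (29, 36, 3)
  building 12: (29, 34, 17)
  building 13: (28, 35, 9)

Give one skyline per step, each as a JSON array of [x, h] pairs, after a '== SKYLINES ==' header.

== SKYLINES ==
[[31,12],[33,0]]
[[29,5],[31,12],[33,5],[34,0]]
[[29,5],[31,12],[33,10],[43,0]]
[[21,16],[27,0],[29,5],[31,12],[33,10],[43,0]]
[[11,20],[29,5],[31,12],[33,10],[43,0]]
[[11,20],[29,13],[33,10],[43,0]]
[[11,20],[29,13],[33,10],[43,0]]
[[4,20],[6,0],[11,20],[29,13],[33,10],[43,0]]
[[4,20],[6,0],[11,20],[29,13],[33,10],[40,12],[48,0]]
[[4,20],[6,5],[11,20],[29,13],[33,10],[40,12],[48,0]]
[[4,20],[6,5],[11,20],[29,13],[33,10],[40,12],[48,0]]
[[4,20],[6,5],[11,20],[29,17],[34,10],[40,12],[48,0]]
[[4,20],[6,5],[11,20],[29,17],[34,10],[40,12],[48,0]]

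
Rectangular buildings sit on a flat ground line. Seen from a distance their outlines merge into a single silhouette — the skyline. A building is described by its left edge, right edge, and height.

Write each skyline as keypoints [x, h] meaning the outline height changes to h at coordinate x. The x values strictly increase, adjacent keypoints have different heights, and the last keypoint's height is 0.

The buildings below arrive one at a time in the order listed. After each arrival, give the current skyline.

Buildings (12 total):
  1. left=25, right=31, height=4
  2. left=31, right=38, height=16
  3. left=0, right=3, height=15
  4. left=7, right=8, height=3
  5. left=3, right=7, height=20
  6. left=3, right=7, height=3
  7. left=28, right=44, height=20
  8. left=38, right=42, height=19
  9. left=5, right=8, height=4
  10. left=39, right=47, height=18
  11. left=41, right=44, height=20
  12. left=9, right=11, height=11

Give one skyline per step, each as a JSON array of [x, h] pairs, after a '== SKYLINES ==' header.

== SKYLINES ==
[[25,4],[31,0]]
[[25,4],[31,16],[38,0]]
[[0,15],[3,0],[25,4],[31,16],[38,0]]
[[0,15],[3,0],[7,3],[8,0],[25,4],[31,16],[38,0]]
[[0,15],[3,20],[7,3],[8,0],[25,4],[31,16],[38,0]]
[[0,15],[3,20],[7,3],[8,0],[25,4],[31,16],[38,0]]
[[0,15],[3,20],[7,3],[8,0],[25,4],[28,20],[44,0]]
[[0,15],[3,20],[7,3],[8,0],[25,4],[28,20],[44,0]]
[[0,15],[3,20],[7,4],[8,0],[25,4],[28,20],[44,0]]
[[0,15],[3,20],[7,4],[8,0],[25,4],[28,20],[44,18],[47,0]]
[[0,15],[3,20],[7,4],[8,0],[25,4],[28,20],[44,18],[47,0]]
[[0,15],[3,20],[7,4],[8,0],[9,11],[11,0],[25,4],[28,20],[44,18],[47,0]]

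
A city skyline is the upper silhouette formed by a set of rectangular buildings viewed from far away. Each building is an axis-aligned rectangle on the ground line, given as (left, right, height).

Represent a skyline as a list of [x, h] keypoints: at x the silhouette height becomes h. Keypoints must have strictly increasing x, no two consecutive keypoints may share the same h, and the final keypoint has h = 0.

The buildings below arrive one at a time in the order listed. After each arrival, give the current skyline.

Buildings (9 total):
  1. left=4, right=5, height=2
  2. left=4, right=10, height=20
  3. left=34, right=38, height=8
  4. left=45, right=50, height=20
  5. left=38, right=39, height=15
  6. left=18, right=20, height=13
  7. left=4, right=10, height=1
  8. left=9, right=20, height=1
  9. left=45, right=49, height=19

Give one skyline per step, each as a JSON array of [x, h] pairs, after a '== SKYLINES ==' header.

== SKYLINES ==
[[4,2],[5,0]]
[[4,20],[10,0]]
[[4,20],[10,0],[34,8],[38,0]]
[[4,20],[10,0],[34,8],[38,0],[45,20],[50,0]]
[[4,20],[10,0],[34,8],[38,15],[39,0],[45,20],[50,0]]
[[4,20],[10,0],[18,13],[20,0],[34,8],[38,15],[39,0],[45,20],[50,0]]
[[4,20],[10,0],[18,13],[20,0],[34,8],[38,15],[39,0],[45,20],[50,0]]
[[4,20],[10,1],[18,13],[20,0],[34,8],[38,15],[39,0],[45,20],[50,0]]
[[4,20],[10,1],[18,13],[20,0],[34,8],[38,15],[39,0],[45,20],[50,0]]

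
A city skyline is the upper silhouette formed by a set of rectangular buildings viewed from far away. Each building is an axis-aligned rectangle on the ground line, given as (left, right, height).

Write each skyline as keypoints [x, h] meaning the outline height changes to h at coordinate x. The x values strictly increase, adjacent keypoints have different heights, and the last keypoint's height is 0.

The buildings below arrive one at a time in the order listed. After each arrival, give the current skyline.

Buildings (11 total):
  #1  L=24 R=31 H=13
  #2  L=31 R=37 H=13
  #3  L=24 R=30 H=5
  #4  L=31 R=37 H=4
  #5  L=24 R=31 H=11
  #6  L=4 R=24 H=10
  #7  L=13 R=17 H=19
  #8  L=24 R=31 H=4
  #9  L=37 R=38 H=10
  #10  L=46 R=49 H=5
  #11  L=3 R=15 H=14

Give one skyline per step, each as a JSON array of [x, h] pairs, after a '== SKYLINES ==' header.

== SKYLINES ==
[[24,13],[31,0]]
[[24,13],[37,0]]
[[24,13],[37,0]]
[[24,13],[37,0]]
[[24,13],[37,0]]
[[4,10],[24,13],[37,0]]
[[4,10],[13,19],[17,10],[24,13],[37,0]]
[[4,10],[13,19],[17,10],[24,13],[37,0]]
[[4,10],[13,19],[17,10],[24,13],[37,10],[38,0]]
[[4,10],[13,19],[17,10],[24,13],[37,10],[38,0],[46,5],[49,0]]
[[3,14],[13,19],[17,10],[24,13],[37,10],[38,0],[46,5],[49,0]]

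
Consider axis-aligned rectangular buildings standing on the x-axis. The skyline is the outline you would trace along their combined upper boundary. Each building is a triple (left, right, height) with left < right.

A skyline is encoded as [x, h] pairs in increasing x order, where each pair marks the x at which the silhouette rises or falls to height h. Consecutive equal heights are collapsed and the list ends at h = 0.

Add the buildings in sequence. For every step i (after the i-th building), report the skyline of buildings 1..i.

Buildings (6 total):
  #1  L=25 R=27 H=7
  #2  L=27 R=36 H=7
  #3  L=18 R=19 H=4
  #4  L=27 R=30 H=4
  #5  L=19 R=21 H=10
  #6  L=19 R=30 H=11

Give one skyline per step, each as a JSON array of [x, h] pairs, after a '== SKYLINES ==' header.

== SKYLINES ==
[[25,7],[27,0]]
[[25,7],[36,0]]
[[18,4],[19,0],[25,7],[36,0]]
[[18,4],[19,0],[25,7],[36,0]]
[[18,4],[19,10],[21,0],[25,7],[36,0]]
[[18,4],[19,11],[30,7],[36,0]]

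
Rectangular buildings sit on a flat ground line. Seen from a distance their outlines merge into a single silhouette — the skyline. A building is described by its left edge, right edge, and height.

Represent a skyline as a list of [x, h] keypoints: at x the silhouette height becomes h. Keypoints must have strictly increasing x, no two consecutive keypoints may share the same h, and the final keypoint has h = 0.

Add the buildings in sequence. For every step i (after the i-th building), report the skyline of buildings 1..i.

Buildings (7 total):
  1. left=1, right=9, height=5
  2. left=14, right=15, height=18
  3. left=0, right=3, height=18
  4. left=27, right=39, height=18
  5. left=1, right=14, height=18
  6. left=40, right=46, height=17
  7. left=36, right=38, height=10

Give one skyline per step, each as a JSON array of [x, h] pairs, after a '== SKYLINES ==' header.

== SKYLINES ==
[[1,5],[9,0]]
[[1,5],[9,0],[14,18],[15,0]]
[[0,18],[3,5],[9,0],[14,18],[15,0]]
[[0,18],[3,5],[9,0],[14,18],[15,0],[27,18],[39,0]]
[[0,18],[15,0],[27,18],[39,0]]
[[0,18],[15,0],[27,18],[39,0],[40,17],[46,0]]
[[0,18],[15,0],[27,18],[39,0],[40,17],[46,0]]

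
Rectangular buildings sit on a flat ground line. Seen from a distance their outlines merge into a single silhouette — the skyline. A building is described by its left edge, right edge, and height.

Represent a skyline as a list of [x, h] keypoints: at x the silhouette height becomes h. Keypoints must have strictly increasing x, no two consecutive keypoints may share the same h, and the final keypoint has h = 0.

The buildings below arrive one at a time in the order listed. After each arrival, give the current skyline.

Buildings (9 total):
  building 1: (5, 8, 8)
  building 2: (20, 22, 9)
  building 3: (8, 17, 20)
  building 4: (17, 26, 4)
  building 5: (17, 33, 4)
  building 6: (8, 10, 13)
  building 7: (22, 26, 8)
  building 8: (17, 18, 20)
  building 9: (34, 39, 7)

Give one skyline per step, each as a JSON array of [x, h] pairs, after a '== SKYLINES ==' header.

== SKYLINES ==
[[5,8],[8,0]]
[[5,8],[8,0],[20,9],[22,0]]
[[5,8],[8,20],[17,0],[20,9],[22,0]]
[[5,8],[8,20],[17,4],[20,9],[22,4],[26,0]]
[[5,8],[8,20],[17,4],[20,9],[22,4],[33,0]]
[[5,8],[8,20],[17,4],[20,9],[22,4],[33,0]]
[[5,8],[8,20],[17,4],[20,9],[22,8],[26,4],[33,0]]
[[5,8],[8,20],[18,4],[20,9],[22,8],[26,4],[33,0]]
[[5,8],[8,20],[18,4],[20,9],[22,8],[26,4],[33,0],[34,7],[39,0]]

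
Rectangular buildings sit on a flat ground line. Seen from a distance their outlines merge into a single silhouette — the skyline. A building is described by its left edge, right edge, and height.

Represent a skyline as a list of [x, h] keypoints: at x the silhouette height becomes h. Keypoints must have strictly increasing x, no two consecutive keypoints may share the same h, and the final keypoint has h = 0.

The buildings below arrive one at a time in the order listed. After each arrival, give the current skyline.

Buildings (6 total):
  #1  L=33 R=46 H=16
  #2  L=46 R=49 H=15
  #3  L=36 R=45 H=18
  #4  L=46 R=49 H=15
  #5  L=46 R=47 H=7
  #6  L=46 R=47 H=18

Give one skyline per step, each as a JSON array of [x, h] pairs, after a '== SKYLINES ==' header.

== SKYLINES ==
[[33,16],[46,0]]
[[33,16],[46,15],[49,0]]
[[33,16],[36,18],[45,16],[46,15],[49,0]]
[[33,16],[36,18],[45,16],[46,15],[49,0]]
[[33,16],[36,18],[45,16],[46,15],[49,0]]
[[33,16],[36,18],[45,16],[46,18],[47,15],[49,0]]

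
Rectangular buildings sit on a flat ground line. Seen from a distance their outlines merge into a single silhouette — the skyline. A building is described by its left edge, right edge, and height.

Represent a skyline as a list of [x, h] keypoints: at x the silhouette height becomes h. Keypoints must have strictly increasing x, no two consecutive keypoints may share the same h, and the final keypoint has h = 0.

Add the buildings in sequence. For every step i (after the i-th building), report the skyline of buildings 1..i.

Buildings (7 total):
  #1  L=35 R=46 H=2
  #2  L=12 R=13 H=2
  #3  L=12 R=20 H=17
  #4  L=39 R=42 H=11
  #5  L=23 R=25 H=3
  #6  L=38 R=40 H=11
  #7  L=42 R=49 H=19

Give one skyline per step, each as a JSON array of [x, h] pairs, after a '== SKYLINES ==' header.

== SKYLINES ==
[[35,2],[46,0]]
[[12,2],[13,0],[35,2],[46,0]]
[[12,17],[20,0],[35,2],[46,0]]
[[12,17],[20,0],[35,2],[39,11],[42,2],[46,0]]
[[12,17],[20,0],[23,3],[25,0],[35,2],[39,11],[42,2],[46,0]]
[[12,17],[20,0],[23,3],[25,0],[35,2],[38,11],[42,2],[46,0]]
[[12,17],[20,0],[23,3],[25,0],[35,2],[38,11],[42,19],[49,0]]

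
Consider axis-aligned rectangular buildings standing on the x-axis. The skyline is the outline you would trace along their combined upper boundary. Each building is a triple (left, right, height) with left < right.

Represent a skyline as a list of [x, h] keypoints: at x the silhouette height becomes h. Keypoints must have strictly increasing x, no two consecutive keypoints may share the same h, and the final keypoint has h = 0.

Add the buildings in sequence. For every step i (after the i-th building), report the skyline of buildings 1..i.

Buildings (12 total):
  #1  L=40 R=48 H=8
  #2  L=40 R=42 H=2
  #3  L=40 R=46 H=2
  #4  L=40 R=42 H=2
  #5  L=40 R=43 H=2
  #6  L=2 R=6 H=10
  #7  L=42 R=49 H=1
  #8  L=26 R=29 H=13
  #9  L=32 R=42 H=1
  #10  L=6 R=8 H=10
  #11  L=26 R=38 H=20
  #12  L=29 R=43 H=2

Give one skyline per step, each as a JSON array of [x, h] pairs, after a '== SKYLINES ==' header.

== SKYLINES ==
[[40,8],[48,0]]
[[40,8],[48,0]]
[[40,8],[48,0]]
[[40,8],[48,0]]
[[40,8],[48,0]]
[[2,10],[6,0],[40,8],[48,0]]
[[2,10],[6,0],[40,8],[48,1],[49,0]]
[[2,10],[6,0],[26,13],[29,0],[40,8],[48,1],[49,0]]
[[2,10],[6,0],[26,13],[29,0],[32,1],[40,8],[48,1],[49,0]]
[[2,10],[8,0],[26,13],[29,0],[32,1],[40,8],[48,1],[49,0]]
[[2,10],[8,0],[26,20],[38,1],[40,8],[48,1],[49,0]]
[[2,10],[8,0],[26,20],[38,2],[40,8],[48,1],[49,0]]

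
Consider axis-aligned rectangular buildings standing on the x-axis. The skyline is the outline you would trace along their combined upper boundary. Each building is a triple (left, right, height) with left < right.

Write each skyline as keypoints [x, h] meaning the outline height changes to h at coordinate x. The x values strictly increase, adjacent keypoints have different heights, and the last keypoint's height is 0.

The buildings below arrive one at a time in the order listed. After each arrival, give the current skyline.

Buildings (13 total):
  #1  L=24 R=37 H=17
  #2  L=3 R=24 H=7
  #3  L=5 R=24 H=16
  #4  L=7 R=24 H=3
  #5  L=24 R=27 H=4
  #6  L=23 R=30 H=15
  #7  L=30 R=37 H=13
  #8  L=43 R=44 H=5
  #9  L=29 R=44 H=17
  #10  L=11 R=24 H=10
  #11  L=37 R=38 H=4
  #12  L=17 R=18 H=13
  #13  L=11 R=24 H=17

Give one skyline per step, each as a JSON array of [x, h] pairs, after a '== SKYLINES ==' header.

== SKYLINES ==
[[24,17],[37,0]]
[[3,7],[24,17],[37,0]]
[[3,7],[5,16],[24,17],[37,0]]
[[3,7],[5,16],[24,17],[37,0]]
[[3,7],[5,16],[24,17],[37,0]]
[[3,7],[5,16],[24,17],[37,0]]
[[3,7],[5,16],[24,17],[37,0]]
[[3,7],[5,16],[24,17],[37,0],[43,5],[44,0]]
[[3,7],[5,16],[24,17],[44,0]]
[[3,7],[5,16],[24,17],[44,0]]
[[3,7],[5,16],[24,17],[44,0]]
[[3,7],[5,16],[24,17],[44,0]]
[[3,7],[5,16],[11,17],[44,0]]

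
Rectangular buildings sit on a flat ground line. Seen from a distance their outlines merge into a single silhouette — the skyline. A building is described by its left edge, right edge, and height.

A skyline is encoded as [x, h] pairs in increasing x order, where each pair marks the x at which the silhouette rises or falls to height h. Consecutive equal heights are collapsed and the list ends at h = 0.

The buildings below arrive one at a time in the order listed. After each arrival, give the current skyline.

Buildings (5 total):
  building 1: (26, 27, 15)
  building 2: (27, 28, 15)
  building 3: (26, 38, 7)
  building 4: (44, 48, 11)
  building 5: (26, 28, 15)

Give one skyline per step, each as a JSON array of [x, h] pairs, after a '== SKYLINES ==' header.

== SKYLINES ==
[[26,15],[27,0]]
[[26,15],[28,0]]
[[26,15],[28,7],[38,0]]
[[26,15],[28,7],[38,0],[44,11],[48,0]]
[[26,15],[28,7],[38,0],[44,11],[48,0]]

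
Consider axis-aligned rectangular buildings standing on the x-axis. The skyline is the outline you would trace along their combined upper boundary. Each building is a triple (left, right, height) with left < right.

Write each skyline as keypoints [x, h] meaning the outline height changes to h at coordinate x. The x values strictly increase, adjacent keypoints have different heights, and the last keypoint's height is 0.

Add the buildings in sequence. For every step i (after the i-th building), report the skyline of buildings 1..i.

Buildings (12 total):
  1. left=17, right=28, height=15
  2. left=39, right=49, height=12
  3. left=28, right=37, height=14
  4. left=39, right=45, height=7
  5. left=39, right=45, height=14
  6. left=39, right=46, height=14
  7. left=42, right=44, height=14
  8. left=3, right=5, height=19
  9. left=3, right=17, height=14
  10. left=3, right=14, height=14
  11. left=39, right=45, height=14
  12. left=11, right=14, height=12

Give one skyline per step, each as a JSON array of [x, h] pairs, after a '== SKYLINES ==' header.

== SKYLINES ==
[[17,15],[28,0]]
[[17,15],[28,0],[39,12],[49,0]]
[[17,15],[28,14],[37,0],[39,12],[49,0]]
[[17,15],[28,14],[37,0],[39,12],[49,0]]
[[17,15],[28,14],[37,0],[39,14],[45,12],[49,0]]
[[17,15],[28,14],[37,0],[39,14],[46,12],[49,0]]
[[17,15],[28,14],[37,0],[39,14],[46,12],[49,0]]
[[3,19],[5,0],[17,15],[28,14],[37,0],[39,14],[46,12],[49,0]]
[[3,19],[5,14],[17,15],[28,14],[37,0],[39,14],[46,12],[49,0]]
[[3,19],[5,14],[17,15],[28,14],[37,0],[39,14],[46,12],[49,0]]
[[3,19],[5,14],[17,15],[28,14],[37,0],[39,14],[46,12],[49,0]]
[[3,19],[5,14],[17,15],[28,14],[37,0],[39,14],[46,12],[49,0]]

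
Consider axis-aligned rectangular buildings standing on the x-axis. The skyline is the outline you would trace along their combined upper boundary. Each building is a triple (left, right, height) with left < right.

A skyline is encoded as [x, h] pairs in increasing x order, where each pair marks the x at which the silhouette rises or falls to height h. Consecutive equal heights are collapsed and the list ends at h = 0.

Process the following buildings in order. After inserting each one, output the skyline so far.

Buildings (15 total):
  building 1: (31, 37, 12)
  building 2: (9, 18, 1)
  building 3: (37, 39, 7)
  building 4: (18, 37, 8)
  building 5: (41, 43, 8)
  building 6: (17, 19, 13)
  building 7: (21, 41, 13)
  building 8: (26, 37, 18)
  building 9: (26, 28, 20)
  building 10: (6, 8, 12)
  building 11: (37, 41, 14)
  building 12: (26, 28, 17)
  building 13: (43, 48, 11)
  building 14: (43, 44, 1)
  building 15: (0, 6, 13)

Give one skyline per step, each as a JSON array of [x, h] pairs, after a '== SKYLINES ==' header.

== SKYLINES ==
[[31,12],[37,0]]
[[9,1],[18,0],[31,12],[37,0]]
[[9,1],[18,0],[31,12],[37,7],[39,0]]
[[9,1],[18,8],[31,12],[37,7],[39,0]]
[[9,1],[18,8],[31,12],[37,7],[39,0],[41,8],[43,0]]
[[9,1],[17,13],[19,8],[31,12],[37,7],[39,0],[41,8],[43,0]]
[[9,1],[17,13],[19,8],[21,13],[41,8],[43,0]]
[[9,1],[17,13],[19,8],[21,13],[26,18],[37,13],[41,8],[43,0]]
[[9,1],[17,13],[19,8],[21,13],[26,20],[28,18],[37,13],[41,8],[43,0]]
[[6,12],[8,0],[9,1],[17,13],[19,8],[21,13],[26,20],[28,18],[37,13],[41,8],[43,0]]
[[6,12],[8,0],[9,1],[17,13],[19,8],[21,13],[26,20],[28,18],[37,14],[41,8],[43,0]]
[[6,12],[8,0],[9,1],[17,13],[19,8],[21,13],[26,20],[28,18],[37,14],[41,8],[43,0]]
[[6,12],[8,0],[9,1],[17,13],[19,8],[21,13],[26,20],[28,18],[37,14],[41,8],[43,11],[48,0]]
[[6,12],[8,0],[9,1],[17,13],[19,8],[21,13],[26,20],[28,18],[37,14],[41,8],[43,11],[48,0]]
[[0,13],[6,12],[8,0],[9,1],[17,13],[19,8],[21,13],[26,20],[28,18],[37,14],[41,8],[43,11],[48,0]]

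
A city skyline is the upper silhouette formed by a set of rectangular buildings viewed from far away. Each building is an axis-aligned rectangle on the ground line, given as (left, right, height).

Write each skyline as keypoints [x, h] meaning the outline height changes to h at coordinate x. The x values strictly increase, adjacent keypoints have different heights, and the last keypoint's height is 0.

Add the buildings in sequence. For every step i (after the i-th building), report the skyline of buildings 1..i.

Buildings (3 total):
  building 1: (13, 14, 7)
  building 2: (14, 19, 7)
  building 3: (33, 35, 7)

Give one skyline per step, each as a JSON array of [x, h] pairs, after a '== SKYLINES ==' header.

== SKYLINES ==
[[13,7],[14,0]]
[[13,7],[19,0]]
[[13,7],[19,0],[33,7],[35,0]]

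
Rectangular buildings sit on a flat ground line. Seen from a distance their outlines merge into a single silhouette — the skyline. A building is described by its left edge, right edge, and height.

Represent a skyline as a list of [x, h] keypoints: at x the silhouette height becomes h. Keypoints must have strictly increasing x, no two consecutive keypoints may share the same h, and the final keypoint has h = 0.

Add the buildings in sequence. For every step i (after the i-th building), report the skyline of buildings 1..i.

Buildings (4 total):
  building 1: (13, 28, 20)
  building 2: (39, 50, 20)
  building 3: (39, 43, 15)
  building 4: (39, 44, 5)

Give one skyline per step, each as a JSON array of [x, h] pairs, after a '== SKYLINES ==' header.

== SKYLINES ==
[[13,20],[28,0]]
[[13,20],[28,0],[39,20],[50,0]]
[[13,20],[28,0],[39,20],[50,0]]
[[13,20],[28,0],[39,20],[50,0]]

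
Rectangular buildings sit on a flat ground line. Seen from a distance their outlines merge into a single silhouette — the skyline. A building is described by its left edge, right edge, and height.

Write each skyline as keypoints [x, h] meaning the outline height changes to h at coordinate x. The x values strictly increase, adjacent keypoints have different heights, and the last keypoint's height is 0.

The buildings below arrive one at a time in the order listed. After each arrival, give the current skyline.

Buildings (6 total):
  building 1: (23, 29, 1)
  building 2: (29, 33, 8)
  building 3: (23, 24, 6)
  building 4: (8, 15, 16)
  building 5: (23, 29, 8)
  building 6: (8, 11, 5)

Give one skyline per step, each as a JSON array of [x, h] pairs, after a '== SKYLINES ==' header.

== SKYLINES ==
[[23,1],[29,0]]
[[23,1],[29,8],[33,0]]
[[23,6],[24,1],[29,8],[33,0]]
[[8,16],[15,0],[23,6],[24,1],[29,8],[33,0]]
[[8,16],[15,0],[23,8],[33,0]]
[[8,16],[15,0],[23,8],[33,0]]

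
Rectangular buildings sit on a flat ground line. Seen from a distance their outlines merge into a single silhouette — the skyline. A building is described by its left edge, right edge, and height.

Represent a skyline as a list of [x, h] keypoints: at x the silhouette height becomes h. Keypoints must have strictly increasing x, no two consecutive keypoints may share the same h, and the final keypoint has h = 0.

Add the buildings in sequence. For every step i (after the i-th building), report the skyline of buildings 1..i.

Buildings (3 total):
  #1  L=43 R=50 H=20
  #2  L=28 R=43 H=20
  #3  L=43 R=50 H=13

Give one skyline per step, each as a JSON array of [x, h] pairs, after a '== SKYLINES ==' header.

== SKYLINES ==
[[43,20],[50,0]]
[[28,20],[50,0]]
[[28,20],[50,0]]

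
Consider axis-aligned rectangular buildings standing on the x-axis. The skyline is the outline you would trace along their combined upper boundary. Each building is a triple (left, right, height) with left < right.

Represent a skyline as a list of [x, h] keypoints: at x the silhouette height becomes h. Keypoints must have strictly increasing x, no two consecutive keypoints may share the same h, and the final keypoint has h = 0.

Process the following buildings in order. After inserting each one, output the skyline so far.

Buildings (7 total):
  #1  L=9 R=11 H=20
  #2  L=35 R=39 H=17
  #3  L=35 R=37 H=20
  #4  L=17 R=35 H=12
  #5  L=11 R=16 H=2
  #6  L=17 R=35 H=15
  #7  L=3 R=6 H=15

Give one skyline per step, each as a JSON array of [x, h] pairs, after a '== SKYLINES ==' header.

== SKYLINES ==
[[9,20],[11,0]]
[[9,20],[11,0],[35,17],[39,0]]
[[9,20],[11,0],[35,20],[37,17],[39,0]]
[[9,20],[11,0],[17,12],[35,20],[37,17],[39,0]]
[[9,20],[11,2],[16,0],[17,12],[35,20],[37,17],[39,0]]
[[9,20],[11,2],[16,0],[17,15],[35,20],[37,17],[39,0]]
[[3,15],[6,0],[9,20],[11,2],[16,0],[17,15],[35,20],[37,17],[39,0]]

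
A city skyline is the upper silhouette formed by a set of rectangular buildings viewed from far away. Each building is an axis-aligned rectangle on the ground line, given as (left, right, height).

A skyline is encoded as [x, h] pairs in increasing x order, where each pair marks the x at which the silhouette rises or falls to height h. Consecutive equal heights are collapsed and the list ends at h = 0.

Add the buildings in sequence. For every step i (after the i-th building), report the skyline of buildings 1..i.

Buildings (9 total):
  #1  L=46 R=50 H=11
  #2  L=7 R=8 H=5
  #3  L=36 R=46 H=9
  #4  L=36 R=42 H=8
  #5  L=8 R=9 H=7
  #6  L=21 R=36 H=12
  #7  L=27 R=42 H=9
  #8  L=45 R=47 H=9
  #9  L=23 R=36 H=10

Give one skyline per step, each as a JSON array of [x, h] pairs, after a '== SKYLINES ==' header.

== SKYLINES ==
[[46,11],[50,0]]
[[7,5],[8,0],[46,11],[50,0]]
[[7,5],[8,0],[36,9],[46,11],[50,0]]
[[7,5],[8,0],[36,9],[46,11],[50,0]]
[[7,5],[8,7],[9,0],[36,9],[46,11],[50,0]]
[[7,5],[8,7],[9,0],[21,12],[36,9],[46,11],[50,0]]
[[7,5],[8,7],[9,0],[21,12],[36,9],[46,11],[50,0]]
[[7,5],[8,7],[9,0],[21,12],[36,9],[46,11],[50,0]]
[[7,5],[8,7],[9,0],[21,12],[36,9],[46,11],[50,0]]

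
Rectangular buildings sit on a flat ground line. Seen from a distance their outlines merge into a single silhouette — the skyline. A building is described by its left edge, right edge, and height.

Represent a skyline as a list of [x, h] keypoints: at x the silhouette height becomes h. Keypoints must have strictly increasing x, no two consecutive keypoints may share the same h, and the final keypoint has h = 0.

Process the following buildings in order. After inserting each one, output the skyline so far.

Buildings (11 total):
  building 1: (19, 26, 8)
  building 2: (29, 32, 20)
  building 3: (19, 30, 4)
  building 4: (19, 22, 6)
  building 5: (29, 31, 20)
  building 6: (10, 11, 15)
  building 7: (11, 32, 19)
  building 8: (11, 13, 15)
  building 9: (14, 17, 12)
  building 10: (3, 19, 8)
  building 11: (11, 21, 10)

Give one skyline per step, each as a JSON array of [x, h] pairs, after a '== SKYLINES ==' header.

== SKYLINES ==
[[19,8],[26,0]]
[[19,8],[26,0],[29,20],[32,0]]
[[19,8],[26,4],[29,20],[32,0]]
[[19,8],[26,4],[29,20],[32,0]]
[[19,8],[26,4],[29,20],[32,0]]
[[10,15],[11,0],[19,8],[26,4],[29,20],[32,0]]
[[10,15],[11,19],[29,20],[32,0]]
[[10,15],[11,19],[29,20],[32,0]]
[[10,15],[11,19],[29,20],[32,0]]
[[3,8],[10,15],[11,19],[29,20],[32,0]]
[[3,8],[10,15],[11,19],[29,20],[32,0]]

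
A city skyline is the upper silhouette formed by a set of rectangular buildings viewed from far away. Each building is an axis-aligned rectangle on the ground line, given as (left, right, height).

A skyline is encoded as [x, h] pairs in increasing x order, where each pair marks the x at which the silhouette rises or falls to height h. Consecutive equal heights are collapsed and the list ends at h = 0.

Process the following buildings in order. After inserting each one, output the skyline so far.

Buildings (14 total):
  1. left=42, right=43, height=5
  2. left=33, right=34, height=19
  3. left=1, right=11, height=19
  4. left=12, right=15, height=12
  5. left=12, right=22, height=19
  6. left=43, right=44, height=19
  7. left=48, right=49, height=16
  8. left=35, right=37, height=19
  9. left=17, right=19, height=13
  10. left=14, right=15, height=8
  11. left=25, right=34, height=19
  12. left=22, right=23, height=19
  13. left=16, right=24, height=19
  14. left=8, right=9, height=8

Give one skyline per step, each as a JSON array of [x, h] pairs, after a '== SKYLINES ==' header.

== SKYLINES ==
[[42,5],[43,0]]
[[33,19],[34,0],[42,5],[43,0]]
[[1,19],[11,0],[33,19],[34,0],[42,5],[43,0]]
[[1,19],[11,0],[12,12],[15,0],[33,19],[34,0],[42,5],[43,0]]
[[1,19],[11,0],[12,19],[22,0],[33,19],[34,0],[42,5],[43,0]]
[[1,19],[11,0],[12,19],[22,0],[33,19],[34,0],[42,5],[43,19],[44,0]]
[[1,19],[11,0],[12,19],[22,0],[33,19],[34,0],[42,5],[43,19],[44,0],[48,16],[49,0]]
[[1,19],[11,0],[12,19],[22,0],[33,19],[34,0],[35,19],[37,0],[42,5],[43,19],[44,0],[48,16],[49,0]]
[[1,19],[11,0],[12,19],[22,0],[33,19],[34,0],[35,19],[37,0],[42,5],[43,19],[44,0],[48,16],[49,0]]
[[1,19],[11,0],[12,19],[22,0],[33,19],[34,0],[35,19],[37,0],[42,5],[43,19],[44,0],[48,16],[49,0]]
[[1,19],[11,0],[12,19],[22,0],[25,19],[34,0],[35,19],[37,0],[42,5],[43,19],[44,0],[48,16],[49,0]]
[[1,19],[11,0],[12,19],[23,0],[25,19],[34,0],[35,19],[37,0],[42,5],[43,19],[44,0],[48,16],[49,0]]
[[1,19],[11,0],[12,19],[24,0],[25,19],[34,0],[35,19],[37,0],[42,5],[43,19],[44,0],[48,16],[49,0]]
[[1,19],[11,0],[12,19],[24,0],[25,19],[34,0],[35,19],[37,0],[42,5],[43,19],[44,0],[48,16],[49,0]]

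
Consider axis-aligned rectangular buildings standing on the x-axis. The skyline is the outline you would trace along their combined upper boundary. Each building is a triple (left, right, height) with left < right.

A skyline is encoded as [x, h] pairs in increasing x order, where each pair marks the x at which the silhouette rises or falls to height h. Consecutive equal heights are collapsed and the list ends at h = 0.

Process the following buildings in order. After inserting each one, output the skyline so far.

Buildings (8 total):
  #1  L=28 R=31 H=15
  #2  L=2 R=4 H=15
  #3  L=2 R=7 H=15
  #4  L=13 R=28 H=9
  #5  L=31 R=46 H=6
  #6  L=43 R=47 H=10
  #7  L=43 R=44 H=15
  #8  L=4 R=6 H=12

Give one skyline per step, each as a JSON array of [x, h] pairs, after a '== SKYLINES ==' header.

== SKYLINES ==
[[28,15],[31,0]]
[[2,15],[4,0],[28,15],[31,0]]
[[2,15],[7,0],[28,15],[31,0]]
[[2,15],[7,0],[13,9],[28,15],[31,0]]
[[2,15],[7,0],[13,9],[28,15],[31,6],[46,0]]
[[2,15],[7,0],[13,9],[28,15],[31,6],[43,10],[47,0]]
[[2,15],[7,0],[13,9],[28,15],[31,6],[43,15],[44,10],[47,0]]
[[2,15],[7,0],[13,9],[28,15],[31,6],[43,15],[44,10],[47,0]]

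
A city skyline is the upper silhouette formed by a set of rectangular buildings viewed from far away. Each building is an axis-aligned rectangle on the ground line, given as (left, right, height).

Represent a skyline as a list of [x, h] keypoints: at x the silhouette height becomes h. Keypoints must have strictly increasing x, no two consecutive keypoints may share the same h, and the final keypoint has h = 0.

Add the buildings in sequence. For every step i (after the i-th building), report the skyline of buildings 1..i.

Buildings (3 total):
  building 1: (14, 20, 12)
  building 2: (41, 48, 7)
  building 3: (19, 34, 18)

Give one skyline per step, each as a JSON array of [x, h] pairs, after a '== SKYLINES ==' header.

== SKYLINES ==
[[14,12],[20,0]]
[[14,12],[20,0],[41,7],[48,0]]
[[14,12],[19,18],[34,0],[41,7],[48,0]]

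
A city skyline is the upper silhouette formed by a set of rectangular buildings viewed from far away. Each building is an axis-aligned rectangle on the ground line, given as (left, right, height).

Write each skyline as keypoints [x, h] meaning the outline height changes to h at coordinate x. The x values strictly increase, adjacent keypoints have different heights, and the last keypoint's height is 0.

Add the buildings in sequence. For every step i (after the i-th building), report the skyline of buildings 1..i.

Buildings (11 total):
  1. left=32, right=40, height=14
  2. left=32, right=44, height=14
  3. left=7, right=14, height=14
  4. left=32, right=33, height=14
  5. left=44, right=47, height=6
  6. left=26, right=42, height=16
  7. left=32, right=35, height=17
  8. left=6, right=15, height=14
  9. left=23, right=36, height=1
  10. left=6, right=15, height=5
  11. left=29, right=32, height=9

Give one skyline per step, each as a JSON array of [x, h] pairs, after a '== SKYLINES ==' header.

== SKYLINES ==
[[32,14],[40,0]]
[[32,14],[44,0]]
[[7,14],[14,0],[32,14],[44,0]]
[[7,14],[14,0],[32,14],[44,0]]
[[7,14],[14,0],[32,14],[44,6],[47,0]]
[[7,14],[14,0],[26,16],[42,14],[44,6],[47,0]]
[[7,14],[14,0],[26,16],[32,17],[35,16],[42,14],[44,6],[47,0]]
[[6,14],[15,0],[26,16],[32,17],[35,16],[42,14],[44,6],[47,0]]
[[6,14],[15,0],[23,1],[26,16],[32,17],[35,16],[42,14],[44,6],[47,0]]
[[6,14],[15,0],[23,1],[26,16],[32,17],[35,16],[42,14],[44,6],[47,0]]
[[6,14],[15,0],[23,1],[26,16],[32,17],[35,16],[42,14],[44,6],[47,0]]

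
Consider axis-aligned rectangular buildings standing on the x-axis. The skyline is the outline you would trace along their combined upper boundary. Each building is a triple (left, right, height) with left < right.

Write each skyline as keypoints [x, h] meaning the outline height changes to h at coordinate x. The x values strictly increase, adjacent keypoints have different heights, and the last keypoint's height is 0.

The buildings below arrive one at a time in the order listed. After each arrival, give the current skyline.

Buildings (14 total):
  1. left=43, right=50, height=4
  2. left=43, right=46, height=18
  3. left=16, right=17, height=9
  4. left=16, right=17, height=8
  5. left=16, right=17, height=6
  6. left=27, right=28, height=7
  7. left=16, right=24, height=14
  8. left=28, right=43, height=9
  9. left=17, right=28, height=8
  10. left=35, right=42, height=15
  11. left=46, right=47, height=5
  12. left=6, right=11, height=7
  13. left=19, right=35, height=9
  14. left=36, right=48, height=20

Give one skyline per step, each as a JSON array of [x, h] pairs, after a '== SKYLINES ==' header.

== SKYLINES ==
[[43,4],[50,0]]
[[43,18],[46,4],[50,0]]
[[16,9],[17,0],[43,18],[46,4],[50,0]]
[[16,9],[17,0],[43,18],[46,4],[50,0]]
[[16,9],[17,0],[43,18],[46,4],[50,0]]
[[16,9],[17,0],[27,7],[28,0],[43,18],[46,4],[50,0]]
[[16,14],[24,0],[27,7],[28,0],[43,18],[46,4],[50,0]]
[[16,14],[24,0],[27,7],[28,9],[43,18],[46,4],[50,0]]
[[16,14],[24,8],[28,9],[43,18],[46,4],[50,0]]
[[16,14],[24,8],[28,9],[35,15],[42,9],[43,18],[46,4],[50,0]]
[[16,14],[24,8],[28,9],[35,15],[42,9],[43,18],[46,5],[47,4],[50,0]]
[[6,7],[11,0],[16,14],[24,8],[28,9],[35,15],[42,9],[43,18],[46,5],[47,4],[50,0]]
[[6,7],[11,0],[16,14],[24,9],[35,15],[42,9],[43,18],[46,5],[47,4],[50,0]]
[[6,7],[11,0],[16,14],[24,9],[35,15],[36,20],[48,4],[50,0]]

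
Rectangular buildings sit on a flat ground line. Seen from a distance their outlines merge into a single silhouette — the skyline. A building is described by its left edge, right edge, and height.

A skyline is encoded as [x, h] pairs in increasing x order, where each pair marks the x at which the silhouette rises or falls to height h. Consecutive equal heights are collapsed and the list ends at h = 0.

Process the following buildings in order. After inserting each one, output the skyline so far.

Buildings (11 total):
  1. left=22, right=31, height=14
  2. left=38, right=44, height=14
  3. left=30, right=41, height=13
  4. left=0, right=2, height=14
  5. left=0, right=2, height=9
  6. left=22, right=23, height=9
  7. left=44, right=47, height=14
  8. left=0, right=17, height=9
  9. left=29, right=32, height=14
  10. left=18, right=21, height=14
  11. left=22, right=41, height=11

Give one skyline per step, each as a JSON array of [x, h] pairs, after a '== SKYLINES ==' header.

== SKYLINES ==
[[22,14],[31,0]]
[[22,14],[31,0],[38,14],[44,0]]
[[22,14],[31,13],[38,14],[44,0]]
[[0,14],[2,0],[22,14],[31,13],[38,14],[44,0]]
[[0,14],[2,0],[22,14],[31,13],[38,14],[44,0]]
[[0,14],[2,0],[22,14],[31,13],[38,14],[44,0]]
[[0,14],[2,0],[22,14],[31,13],[38,14],[47,0]]
[[0,14],[2,9],[17,0],[22,14],[31,13],[38,14],[47,0]]
[[0,14],[2,9],[17,0],[22,14],[32,13],[38,14],[47,0]]
[[0,14],[2,9],[17,0],[18,14],[21,0],[22,14],[32,13],[38,14],[47,0]]
[[0,14],[2,9],[17,0],[18,14],[21,0],[22,14],[32,13],[38,14],[47,0]]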